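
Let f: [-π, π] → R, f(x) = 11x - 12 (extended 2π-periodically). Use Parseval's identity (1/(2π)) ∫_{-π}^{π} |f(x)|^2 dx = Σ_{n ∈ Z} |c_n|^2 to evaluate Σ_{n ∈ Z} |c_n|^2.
Σ |c_n|^2 = 121π^2/3 + 144

Expand and integrate term by term over [-π, π]:
  ∫ (11x)^2 dx = 121·(2π^3/3); ∫ 2·11·(-12)·x dx = 0 (odd integrand); ∫ (-12)^2 dx = 144·2π.
So (1/(2π)) ∫_{-π}^{π} (11x - 12)^2 dx = 121π^2/3 + 144 = 121π^2/3 + 144.
Parseval ⇒ Σ |c_n|^2 = 121π^2/3 + 144.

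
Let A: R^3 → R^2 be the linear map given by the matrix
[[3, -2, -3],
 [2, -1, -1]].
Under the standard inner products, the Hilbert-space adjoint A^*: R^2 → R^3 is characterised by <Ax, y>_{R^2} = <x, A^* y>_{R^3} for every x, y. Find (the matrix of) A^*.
A^* = A^T =
[[3, 2],
 [-2, -1],
 [-3, -1]]

For real matrices with standard dot products, the defining identity <Ax, y> = <x, A^* y> gives (Ax)^T y = x^T (A^*) y, i.e. x^T A^T y = x^T (A^*) y. Since this holds for all x, y, we must have A^* = A^T. Therefore
A^* =
[[3, 2],
 [-2, -1],
 [-3, -1]].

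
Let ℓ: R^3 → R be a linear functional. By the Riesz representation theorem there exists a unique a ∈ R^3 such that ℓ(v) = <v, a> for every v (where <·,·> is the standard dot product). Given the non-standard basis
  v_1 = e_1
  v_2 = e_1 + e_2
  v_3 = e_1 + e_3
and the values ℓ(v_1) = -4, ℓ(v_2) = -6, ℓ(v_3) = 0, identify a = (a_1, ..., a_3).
a = (-4, -2, 4)

Write a = (a_1, ..., a_3) in the standard basis. For each basis vector v_i, ℓ(v_i) = <v_i, a> is a linear equation in the a_j's. Collect the n equations into a matrix system V a = ℓ, where row i of V is v_i (expressed in the standard basis). Since V is invertible (lower-triangular with 1s on the diagonal, up to permutation), solve by back-substitution:
  V =
[[1, 0, 0],
 [1, 1, 0],
 [1, 0, 1]]
  V a = (-4, -6, 0)
Solving gives a = (-4, -2, 4).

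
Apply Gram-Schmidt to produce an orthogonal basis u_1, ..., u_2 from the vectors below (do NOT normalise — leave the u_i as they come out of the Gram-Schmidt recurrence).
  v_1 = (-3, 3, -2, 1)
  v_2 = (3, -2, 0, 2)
Orthogonal basis:
  u_1 = (-3, 3, -2, 1)
  u_2 = (30/23, -7/23, -26/23, 59/23)

Apply the Gram-Schmidt recurrence
  u_1 = v_1
  u_i = v_i − Σ_{j<i} ((v_i · u_j) / (u_j · u_j)) · u_j.

Step by step this gives:
  u_1 = (-3, 3, -2, 1)
  u_2 = (30/23, -7/23, -26/23, 59/23)

Orthogonality check:
  u_2 · u_1 = 0 (should be 0)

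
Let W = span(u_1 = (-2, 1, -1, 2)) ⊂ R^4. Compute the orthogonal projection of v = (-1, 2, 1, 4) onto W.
proj_W(v) = (-11/5, 11/10, -11/10, 11/5)

Set up U = [u_1 | ... | u_1] ∈ R^(4×1). The projector onto W = col(U) is P = U (U^T U)^(-1) U^T.
Compute U^T U =
  [10],
and U^T v = (11).
Solve U^T U · c = U^T v for the coefficients: c = (11/10). The projection is proj_W(v) = U c.
Check: (v - proj_W(v)) · u_1 = 0  (should be 0).
Result: proj_W(v) = (-11/5, 11/10, -11/10, 11/5).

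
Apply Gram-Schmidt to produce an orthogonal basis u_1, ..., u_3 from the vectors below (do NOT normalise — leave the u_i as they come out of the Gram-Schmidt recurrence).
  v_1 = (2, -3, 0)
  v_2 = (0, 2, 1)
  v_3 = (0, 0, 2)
Orthogonal basis:
  u_1 = (2, -3, 0)
  u_2 = (12/13, 8/13, 1)
  u_3 = (-24/29, -16/29, 32/29)

Apply the Gram-Schmidt recurrence
  u_1 = v_1
  u_i = v_i − Σ_{j<i} ((v_i · u_j) / (u_j · u_j)) · u_j.

Step by step this gives:
  u_1 = (2, -3, 0)
  u_2 = (12/13, 8/13, 1)
  u_3 = (-24/29, -16/29, 32/29)

Orthogonality check:
  u_2 · u_1 = 0 (should be 0)
  u_3 · u_1 = 0 (should be 0)
  u_3 · u_2 = 0 (should be 0)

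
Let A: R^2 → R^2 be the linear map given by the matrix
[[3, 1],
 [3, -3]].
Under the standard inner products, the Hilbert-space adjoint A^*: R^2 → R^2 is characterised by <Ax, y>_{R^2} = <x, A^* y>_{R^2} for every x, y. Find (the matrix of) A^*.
A^* = A^T =
[[3, 3],
 [1, -3]]

For real matrices with standard dot products, the defining identity <Ax, y> = <x, A^* y> gives (Ax)^T y = x^T (A^*) y, i.e. x^T A^T y = x^T (A^*) y. Since this holds for all x, y, we must have A^* = A^T. Therefore
A^* =
[[3, 3],
 [1, -3]].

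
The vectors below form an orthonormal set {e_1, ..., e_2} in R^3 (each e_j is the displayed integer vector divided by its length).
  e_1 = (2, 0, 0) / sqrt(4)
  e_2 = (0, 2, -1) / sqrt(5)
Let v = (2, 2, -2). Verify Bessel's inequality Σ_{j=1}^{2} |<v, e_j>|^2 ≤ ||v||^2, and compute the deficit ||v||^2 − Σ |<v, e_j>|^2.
Σ |<v, e_j>|^2 = 56/5; ||v||^2 = 12; deficit = 4/5

Write each e_j = u_j / sqrt(<u_j, u_j>) where u_j is the displayed integer vector. Then <v, e_j> = <v, u_j> / sqrt(<u_j, u_j>), so |<v, e_j>|^2 = <v, u_j>^2 / <u_j, u_j>.
Coefficients: <v, e_1> = 4/sqrt(4), <v, e_2> = 6/sqrt(5).
Square and sum: Σ |<v, e_j>|^2 = 56/5.
Compute ||v||^2 = v·v = 12.
Deficit = 12 − 56/5 = 4/5 ≥ 0, confirming Bessel's inequality. (The deficit equals ||v − Σ <v,e_j> e_j||^2, the squared distance from v to span{e_j}.)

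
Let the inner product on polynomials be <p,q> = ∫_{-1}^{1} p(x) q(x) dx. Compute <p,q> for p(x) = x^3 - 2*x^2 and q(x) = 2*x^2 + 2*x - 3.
<p,q> = 16/5

Expand the product: p(x)·q(x) = 2*x^5 - 2*x^4 - 7*x^3 + 6*x^2.
∫_{-1}^{1} of each monomial x^k gives [2/(k+1) if k even, 0 if k odd]. Integrating term-by-term (or equivalently evaluating the antiderivative F(x) = x^6/3 - 2*x^5/5 - 7*x^4/4 + 2*x^3 at the endpoints):
  F(1) − F(−1) = 11/60 − (-181/60) = 16/5.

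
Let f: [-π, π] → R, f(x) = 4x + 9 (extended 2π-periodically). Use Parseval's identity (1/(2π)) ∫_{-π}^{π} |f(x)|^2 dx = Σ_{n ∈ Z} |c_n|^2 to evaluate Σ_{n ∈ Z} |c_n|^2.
Σ |c_n|^2 = 16π^2/3 + 81

Expand and integrate term by term over [-π, π]:
  ∫ (4x)^2 dx = 16·(2π^3/3); ∫ 2·4·(9)·x dx = 0 (odd integrand); ∫ 9^2 dx = 81·2π.
So (1/(2π)) ∫_{-π}^{π} (4x + 9)^2 dx = 16π^2/3 + 81 = 16π^2/3 + 81.
Parseval ⇒ Σ |c_n|^2 = 16π^2/3 + 81.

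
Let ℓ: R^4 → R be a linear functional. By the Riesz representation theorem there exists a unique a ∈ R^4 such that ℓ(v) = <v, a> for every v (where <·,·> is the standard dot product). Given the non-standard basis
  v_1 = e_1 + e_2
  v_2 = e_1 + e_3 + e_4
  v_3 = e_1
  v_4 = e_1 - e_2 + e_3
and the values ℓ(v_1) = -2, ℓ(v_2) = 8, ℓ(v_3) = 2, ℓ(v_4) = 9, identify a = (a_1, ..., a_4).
a = (2, -4, 3, 3)

Write a = (a_1, ..., a_4) in the standard basis. For each basis vector v_i, ℓ(v_i) = <v_i, a> is a linear equation in the a_j's. Collect the n equations into a matrix system V a = ℓ, where row i of V is v_i (expressed in the standard basis). Since V is invertible (lower-triangular with 1s on the diagonal, up to permutation), solve by back-substitution:
  V =
[[1, 1, 0, 0],
 [1, 0, 1, 1],
 [1, 0, 0, 0],
 [1, -1, 1, 0]]
  V a = (-2, 8, 2, 9)
Solving gives a = (2, -4, 3, 3).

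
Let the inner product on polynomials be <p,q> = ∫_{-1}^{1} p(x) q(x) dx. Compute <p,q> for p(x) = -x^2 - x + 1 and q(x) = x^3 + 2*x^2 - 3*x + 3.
<p,q> = 92/15

Expand the product: p(x)·q(x) = -x^5 - 3*x^4 + 2*x^3 + 2*x^2 - 6*x + 3.
∫_{-1}^{1} of each monomial x^k gives [2/(k+1) if k even, 0 if k odd]. Integrating term-by-term (or equivalently evaluating the antiderivative F(x) = -x^6/6 - 3*x^5/5 + x^4/2 + 2*x^3/3 - 3*x^2 + 3*x at the endpoints):
  F(1) − F(−1) = 2/5 − (-86/15) = 92/15.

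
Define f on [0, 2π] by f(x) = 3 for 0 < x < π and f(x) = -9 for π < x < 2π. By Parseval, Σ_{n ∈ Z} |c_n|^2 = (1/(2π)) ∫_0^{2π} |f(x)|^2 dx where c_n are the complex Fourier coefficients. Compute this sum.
Σ |c_n|^2 = 45

Parseval equates the L^2 energy of f (normalised by 1/(2π)) with the ℓ^2 sum of its Fourier coefficients: (1/(2π)) ∫_0^{2π} |f|^2 = Σ |c_n|^2.
Compute the left side: (1/(2π)) [∫_0^π 3^2 dx + ∫_π^{2π} (-9)^2 dx] = (1/(2π)) · (9π + 81π) = (9 + 81)/2 = 45.
So Σ_{n ∈ Z} |c_n|^2 = 45.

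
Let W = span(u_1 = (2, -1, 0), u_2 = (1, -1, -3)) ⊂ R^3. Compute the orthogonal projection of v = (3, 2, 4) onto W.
proj_W(v) = (87/46, -5/23, 201/46)

Set up U = [u_1 | ... | u_2] ∈ R^(3×2). The projector onto W = col(U) is P = U (U^T U)^(-1) U^T.
Compute U^T U =
  [5, 3]
  [3, 11],
and U^T v = (4, -11).
Solve U^T U · c = U^T v for the coefficients: c = (77/46, -67/46). The projection is proj_W(v) = U c.
Check: (v - proj_W(v)) · u_1 = 0  (should be 0).
Check: (v - proj_W(v)) · u_2 = 0  (should be 0).
Result: proj_W(v) = (87/46, -5/23, 201/46).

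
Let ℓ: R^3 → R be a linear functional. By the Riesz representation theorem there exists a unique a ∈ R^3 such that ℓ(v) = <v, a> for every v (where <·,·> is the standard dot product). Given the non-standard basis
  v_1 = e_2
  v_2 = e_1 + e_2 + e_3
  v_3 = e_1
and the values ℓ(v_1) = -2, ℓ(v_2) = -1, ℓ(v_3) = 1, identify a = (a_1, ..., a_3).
a = (1, -2, 0)

Write a = (a_1, ..., a_3) in the standard basis. For each basis vector v_i, ℓ(v_i) = <v_i, a> is a linear equation in the a_j's. Collect the n equations into a matrix system V a = ℓ, where row i of V is v_i (expressed in the standard basis). Since V is invertible (lower-triangular with 1s on the diagonal, up to permutation), solve by back-substitution:
  V =
[[0, 1, 0],
 [1, 1, 1],
 [1, 0, 0]]
  V a = (-2, -1, 1)
Solving gives a = (1, -2, 0).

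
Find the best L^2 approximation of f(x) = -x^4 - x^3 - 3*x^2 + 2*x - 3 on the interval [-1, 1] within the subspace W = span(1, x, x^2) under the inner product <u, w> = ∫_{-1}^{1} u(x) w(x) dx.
g(x) = -27*x^2/7 + 7*x/5 - 102/35

The best approximation g ∈ W is the orthogonal projection of f onto W. Writing g = a_0 + a_1 x + a_2 x^2, the coefficients solve the normal equations G · a = b where
  G_{ij} = <φ_i, φ_j> and b_i = <f, φ_i>, with φ_0 = 1, φ_1 = x, φ_2 = x^2.
G =
  [2, 0, 2/3]
  [0, 2/3, 0]
  [2/3, 0, 2/5],
b = (-42/5, 14/15, -122/35).
Solving gives a_0 = -102/35, a_1 = 7/5, a_2 = -27/7, so
  g(x) = -27*x^2/7 + 7*x/5 - 102/35.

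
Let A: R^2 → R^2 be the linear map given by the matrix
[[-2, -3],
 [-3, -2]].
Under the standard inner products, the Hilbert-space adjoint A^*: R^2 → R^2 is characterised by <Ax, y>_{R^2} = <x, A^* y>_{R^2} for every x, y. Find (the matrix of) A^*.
A^* = A^T =
[[-2, -3],
 [-3, -2]]

For real matrices with standard dot products, the defining identity <Ax, y> = <x, A^* y> gives (Ax)^T y = x^T (A^*) y, i.e. x^T A^T y = x^T (A^*) y. Since this holds for all x, y, we must have A^* = A^T. Therefore
A^* =
[[-2, -3],
 [-3, -2]].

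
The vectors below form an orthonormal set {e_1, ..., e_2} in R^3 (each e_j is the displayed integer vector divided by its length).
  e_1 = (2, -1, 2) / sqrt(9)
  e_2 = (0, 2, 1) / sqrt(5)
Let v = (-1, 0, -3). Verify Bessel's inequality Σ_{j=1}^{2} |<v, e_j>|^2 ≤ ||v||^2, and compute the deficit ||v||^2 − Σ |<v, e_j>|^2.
Σ |<v, e_j>|^2 = 401/45; ||v||^2 = 10; deficit = 49/45

Write each e_j = u_j / sqrt(<u_j, u_j>) where u_j is the displayed integer vector. Then <v, e_j> = <v, u_j> / sqrt(<u_j, u_j>), so |<v, e_j>|^2 = <v, u_j>^2 / <u_j, u_j>.
Coefficients: <v, e_1> = -8/sqrt(9), <v, e_2> = -3/sqrt(5).
Square and sum: Σ |<v, e_j>|^2 = 401/45.
Compute ||v||^2 = v·v = 10.
Deficit = 10 − 401/45 = 49/45 ≥ 0, confirming Bessel's inequality. (The deficit equals ||v − Σ <v,e_j> e_j||^2, the squared distance from v to span{e_j}.)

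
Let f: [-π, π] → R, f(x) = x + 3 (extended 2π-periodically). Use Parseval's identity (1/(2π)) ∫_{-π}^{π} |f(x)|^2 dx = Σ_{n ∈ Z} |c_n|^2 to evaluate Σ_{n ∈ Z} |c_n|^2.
Σ |c_n|^2 = π^2/3 + 9

Expand and integrate term by term over [-π, π]:
  ∫ (x)^2 dx = 1·(2π^3/3); ∫ 2·1·(3)·x dx = 0 (odd integrand); ∫ 3^2 dx = 9·2π.
So (1/(2π)) ∫_{-π}^{π} (x + 3)^2 dx = 1π^2/3 + 9 = π^2/3 + 9.
Parseval ⇒ Σ |c_n|^2 = π^2/3 + 9.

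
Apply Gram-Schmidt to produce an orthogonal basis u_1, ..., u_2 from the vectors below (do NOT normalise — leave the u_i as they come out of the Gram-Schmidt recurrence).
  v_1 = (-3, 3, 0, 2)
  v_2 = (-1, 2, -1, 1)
Orthogonal basis:
  u_1 = (-3, 3, 0, 2)
  u_2 = (1/2, 1/2, -1, 0)

Apply the Gram-Schmidt recurrence
  u_1 = v_1
  u_i = v_i − Σ_{j<i} ((v_i · u_j) / (u_j · u_j)) · u_j.

Step by step this gives:
  u_1 = (-3, 3, 0, 2)
  u_2 = (1/2, 1/2, -1, 0)

Orthogonality check:
  u_2 · u_1 = 0 (should be 0)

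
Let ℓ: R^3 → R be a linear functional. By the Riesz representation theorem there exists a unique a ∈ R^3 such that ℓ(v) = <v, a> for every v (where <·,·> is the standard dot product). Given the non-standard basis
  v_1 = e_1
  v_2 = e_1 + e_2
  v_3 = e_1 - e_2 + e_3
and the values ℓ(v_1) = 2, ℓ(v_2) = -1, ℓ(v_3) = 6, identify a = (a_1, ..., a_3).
a = (2, -3, 1)

Write a = (a_1, ..., a_3) in the standard basis. For each basis vector v_i, ℓ(v_i) = <v_i, a> is a linear equation in the a_j's. Collect the n equations into a matrix system V a = ℓ, where row i of V is v_i (expressed in the standard basis). Since V is invertible (lower-triangular with 1s on the diagonal, up to permutation), solve by back-substitution:
  V =
[[1, 0, 0],
 [1, 1, 0],
 [1, -1, 1]]
  V a = (2, -1, 6)
Solving gives a = (2, -3, 1).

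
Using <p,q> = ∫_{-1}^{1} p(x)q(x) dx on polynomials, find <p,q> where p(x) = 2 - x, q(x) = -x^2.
<p,q> = -4/3

Expand the product: p(x)·q(x) = x^3 - 2*x^2.
∫_{-1}^{1} of each monomial x^k gives [2/(k+1) if k even, 0 if k odd]. Integrating term-by-term (or equivalently evaluating the antiderivative F(x) = x^4/4 - 2*x^3/3 at the endpoints):
  F(1) − F(−1) = -5/12 − (11/12) = -4/3.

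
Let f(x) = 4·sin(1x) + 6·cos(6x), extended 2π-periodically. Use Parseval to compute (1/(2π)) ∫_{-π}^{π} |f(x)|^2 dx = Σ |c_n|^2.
Σ |c_n|^2 = 26

Expand |f|^2 and use orthogonality of {sin(nx), cos(mx)} on [-π, π]:
  ∫_{-π}^{π} sin(nx)^2 dx = π, ∫ cos(mx)^2 dx = π, and cross terms integrate to 0.
So ∫_{-π}^{π} f(x)^2 dx = 4^2 · π + 6^2 · π = (16 + 36)π.
Divide by 2π: (16 + 36)/2 = 26.
By Parseval, this equals Σ |c_n|^2.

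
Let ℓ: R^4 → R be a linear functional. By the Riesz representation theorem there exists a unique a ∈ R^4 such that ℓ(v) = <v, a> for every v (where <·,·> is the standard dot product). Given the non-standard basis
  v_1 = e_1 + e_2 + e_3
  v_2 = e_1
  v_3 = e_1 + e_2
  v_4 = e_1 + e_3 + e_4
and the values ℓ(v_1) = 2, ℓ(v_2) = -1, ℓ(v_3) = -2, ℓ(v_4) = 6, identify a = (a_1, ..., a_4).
a = (-1, -1, 4, 3)

Write a = (a_1, ..., a_4) in the standard basis. For each basis vector v_i, ℓ(v_i) = <v_i, a> is a linear equation in the a_j's. Collect the n equations into a matrix system V a = ℓ, where row i of V is v_i (expressed in the standard basis). Since V is invertible (lower-triangular with 1s on the diagonal, up to permutation), solve by back-substitution:
  V =
[[1, 1, 1, 0],
 [1, 0, 0, 0],
 [1, 1, 0, 0],
 [1, 0, 1, 1]]
  V a = (2, -1, -2, 6)
Solving gives a = (-1, -1, 4, 3).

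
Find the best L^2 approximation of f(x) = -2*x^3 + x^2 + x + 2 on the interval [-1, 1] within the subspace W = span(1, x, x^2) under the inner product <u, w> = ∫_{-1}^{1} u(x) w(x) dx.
g(x) = x^2 - x/5 + 2

The best approximation g ∈ W is the orthogonal projection of f onto W. Writing g = a_0 + a_1 x + a_2 x^2, the coefficients solve the normal equations G · a = b where
  G_{ij} = <φ_i, φ_j> and b_i = <f, φ_i>, with φ_0 = 1, φ_1 = x, φ_2 = x^2.
G =
  [2, 0, 2/3]
  [0, 2/3, 0]
  [2/3, 0, 2/5],
b = (14/3, -2/15, 26/15).
Solving gives a_0 = 2, a_1 = -1/5, a_2 = 1, so
  g(x) = x^2 - x/5 + 2.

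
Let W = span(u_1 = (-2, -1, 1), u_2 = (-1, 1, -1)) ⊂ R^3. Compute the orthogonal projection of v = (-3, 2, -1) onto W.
proj_W(v) = (-3, 3/2, -3/2)

Set up U = [u_1 | ... | u_2] ∈ R^(3×2). The projector onto W = col(U) is P = U (U^T U)^(-1) U^T.
Compute U^T U =
  [6, 0]
  [0, 3],
and U^T v = (3, 6).
Solve U^T U · c = U^T v for the coefficients: c = (1/2, 2). The projection is proj_W(v) = U c.
Check: (v - proj_W(v)) · u_1 = 0  (should be 0).
Check: (v - proj_W(v)) · u_2 = 0  (should be 0).
Result: proj_W(v) = (-3, 3/2, -3/2).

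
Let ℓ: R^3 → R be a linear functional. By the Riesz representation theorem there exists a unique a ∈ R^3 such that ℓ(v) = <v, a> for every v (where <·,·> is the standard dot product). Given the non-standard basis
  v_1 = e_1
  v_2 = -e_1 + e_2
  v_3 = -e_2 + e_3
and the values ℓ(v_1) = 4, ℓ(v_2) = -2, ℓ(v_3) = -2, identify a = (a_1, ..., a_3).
a = (4, 2, 0)

Write a = (a_1, ..., a_3) in the standard basis. For each basis vector v_i, ℓ(v_i) = <v_i, a> is a linear equation in the a_j's. Collect the n equations into a matrix system V a = ℓ, where row i of V is v_i (expressed in the standard basis). Since V is invertible (lower-triangular with 1s on the diagonal, up to permutation), solve by back-substitution:
  V =
[[1, 0, 0],
 [-1, 1, 0],
 [0, -1, 1]]
  V a = (4, -2, -2)
Solving gives a = (4, 2, 0).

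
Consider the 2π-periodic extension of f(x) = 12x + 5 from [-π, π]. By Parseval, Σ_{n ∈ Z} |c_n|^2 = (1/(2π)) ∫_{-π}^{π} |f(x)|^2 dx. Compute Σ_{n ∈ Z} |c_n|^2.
Σ |c_n|^2 = 48π^2 + 25

Expand and integrate term by term over [-π, π]:
  ∫ (12x)^2 dx = 144·(2π^3/3); ∫ 2·12·(5)·x dx = 0 (odd integrand); ∫ 5^2 dx = 25·2π.
So (1/(2π)) ∫_{-π}^{π} (12x + 5)^2 dx = 144π^2/3 + 25 = 48π^2 + 25.
Parseval ⇒ Σ |c_n|^2 = 48π^2 + 25.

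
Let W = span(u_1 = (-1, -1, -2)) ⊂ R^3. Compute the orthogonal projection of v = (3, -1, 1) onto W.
proj_W(v) = (2/3, 2/3, 4/3)

Set up U = [u_1 | ... | u_1] ∈ R^(3×1). The projector onto W = col(U) is P = U (U^T U)^(-1) U^T.
Compute U^T U =
  [6],
and U^T v = (-4).
Solve U^T U · c = U^T v for the coefficients: c = (-2/3). The projection is proj_W(v) = U c.
Check: (v - proj_W(v)) · u_1 = 0  (should be 0).
Result: proj_W(v) = (2/3, 2/3, 4/3).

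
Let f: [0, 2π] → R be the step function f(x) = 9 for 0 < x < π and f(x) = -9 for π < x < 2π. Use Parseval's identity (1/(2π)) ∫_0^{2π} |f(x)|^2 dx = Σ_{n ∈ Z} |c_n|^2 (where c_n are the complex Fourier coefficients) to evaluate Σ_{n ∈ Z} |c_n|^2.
Σ |c_n|^2 = 81

Parseval equates the L^2 energy of f (normalised by 1/(2π)) with the ℓ^2 sum of its Fourier coefficients: (1/(2π)) ∫_0^{2π} |f|^2 = Σ |c_n|^2.
Compute the left side: (1/(2π)) [∫_0^π 9^2 dx + ∫_π^{2π} (-9)^2 dx] = (1/(2π)) · (81π + 81π) = (81 + 81)/2 = 81.
So Σ_{n ∈ Z} |c_n|^2 = 81.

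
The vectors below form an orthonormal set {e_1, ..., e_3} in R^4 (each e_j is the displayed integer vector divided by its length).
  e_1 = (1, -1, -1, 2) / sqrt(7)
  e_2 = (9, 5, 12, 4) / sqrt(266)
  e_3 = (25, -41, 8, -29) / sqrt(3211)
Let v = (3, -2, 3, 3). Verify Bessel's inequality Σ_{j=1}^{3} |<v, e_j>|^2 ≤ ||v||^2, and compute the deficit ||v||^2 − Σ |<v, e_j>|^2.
Σ |<v, e_j>|^2 = 9389/338; ||v||^2 = 31; deficit = 1089/338

Write each e_j = u_j / sqrt(<u_j, u_j>) where u_j is the displayed integer vector. Then <v, e_j> = <v, u_j> / sqrt(<u_j, u_j>), so |<v, e_j>|^2 = <v, u_j>^2 / <u_j, u_j>.
Coefficients: <v, e_1> = 8/sqrt(7), <v, e_2> = 65/sqrt(266), <v, e_3> = 94/sqrt(3211).
Square and sum: Σ |<v, e_j>|^2 = 9389/338.
Compute ||v||^2 = v·v = 31.
Deficit = 31 − 9389/338 = 1089/338 ≥ 0, confirming Bessel's inequality. (The deficit equals ||v − Σ <v,e_j> e_j||^2, the squared distance from v to span{e_j}.)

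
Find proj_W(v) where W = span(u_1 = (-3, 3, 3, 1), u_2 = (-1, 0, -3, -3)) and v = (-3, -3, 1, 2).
proj_W(v) = (0, 3/11, 12/11, 10/11)

Set up U = [u_1 | ... | u_2] ∈ R^(4×2). The projector onto W = col(U) is P = U (U^T U)^(-1) U^T.
Compute U^T U =
  [28, -9]
  [-9, 19],
and U^T v = (5, -6).
Solve U^T U · c = U^T v for the coefficients: c = (1/11, -3/11). The projection is proj_W(v) = U c.
Check: (v - proj_W(v)) · u_1 = 0  (should be 0).
Check: (v - proj_W(v)) · u_2 = 0  (should be 0).
Result: proj_W(v) = (0, 3/11, 12/11, 10/11).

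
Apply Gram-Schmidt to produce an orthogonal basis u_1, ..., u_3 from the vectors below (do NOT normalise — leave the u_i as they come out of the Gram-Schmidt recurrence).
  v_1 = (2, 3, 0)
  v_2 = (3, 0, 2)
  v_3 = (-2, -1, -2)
Orthogonal basis:
  u_1 = (2, 3, 0)
  u_2 = (27/13, -18/13, 2)
  u_3 = (60/133, -40/133, -90/133)

Apply the Gram-Schmidt recurrence
  u_1 = v_1
  u_i = v_i − Σ_{j<i} ((v_i · u_j) / (u_j · u_j)) · u_j.

Step by step this gives:
  u_1 = (2, 3, 0)
  u_2 = (27/13, -18/13, 2)
  u_3 = (60/133, -40/133, -90/133)

Orthogonality check:
  u_2 · u_1 = 0 (should be 0)
  u_3 · u_1 = 0 (should be 0)
  u_3 · u_2 = 0 (should be 0)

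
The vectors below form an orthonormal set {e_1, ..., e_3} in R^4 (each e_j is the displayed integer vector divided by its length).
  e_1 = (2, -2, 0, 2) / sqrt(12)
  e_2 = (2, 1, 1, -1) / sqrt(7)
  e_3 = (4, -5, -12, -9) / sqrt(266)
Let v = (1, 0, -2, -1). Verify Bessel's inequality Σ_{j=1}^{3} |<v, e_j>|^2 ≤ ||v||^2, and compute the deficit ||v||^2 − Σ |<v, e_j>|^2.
Σ |<v, e_j>|^2 = 201/38; ||v||^2 = 6; deficit = 27/38

Write each e_j = u_j / sqrt(<u_j, u_j>) where u_j is the displayed integer vector. Then <v, e_j> = <v, u_j> / sqrt(<u_j, u_j>), so |<v, e_j>|^2 = <v, u_j>^2 / <u_j, u_j>.
Coefficients: <v, e_1> = 0/sqrt(12), <v, e_2> = 1/sqrt(7), <v, e_3> = 37/sqrt(266).
Square and sum: Σ |<v, e_j>|^2 = 201/38.
Compute ||v||^2 = v·v = 6.
Deficit = 6 − 201/38 = 27/38 ≥ 0, confirming Bessel's inequality. (The deficit equals ||v − Σ <v,e_j> e_j||^2, the squared distance from v to span{e_j}.)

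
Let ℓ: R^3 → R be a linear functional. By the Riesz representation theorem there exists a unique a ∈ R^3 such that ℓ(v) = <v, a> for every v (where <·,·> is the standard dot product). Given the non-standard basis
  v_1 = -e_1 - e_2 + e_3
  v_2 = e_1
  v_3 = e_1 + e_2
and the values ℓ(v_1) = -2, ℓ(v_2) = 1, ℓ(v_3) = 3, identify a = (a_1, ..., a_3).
a = (1, 2, 1)

Write a = (a_1, ..., a_3) in the standard basis. For each basis vector v_i, ℓ(v_i) = <v_i, a> is a linear equation in the a_j's. Collect the n equations into a matrix system V a = ℓ, where row i of V is v_i (expressed in the standard basis). Since V is invertible (lower-triangular with 1s on the diagonal, up to permutation), solve by back-substitution:
  V =
[[-1, -1, 1],
 [1, 0, 0],
 [1, 1, 0]]
  V a = (-2, 1, 3)
Solving gives a = (1, 2, 1).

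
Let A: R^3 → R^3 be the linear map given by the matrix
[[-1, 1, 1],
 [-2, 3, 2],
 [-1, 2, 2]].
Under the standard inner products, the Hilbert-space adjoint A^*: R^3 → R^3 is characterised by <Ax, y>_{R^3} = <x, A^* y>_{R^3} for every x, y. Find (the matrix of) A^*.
A^* = A^T =
[[-1, -2, -1],
 [1, 3, 2],
 [1, 2, 2]]

For real matrices with standard dot products, the defining identity <Ax, y> = <x, A^* y> gives (Ax)^T y = x^T (A^*) y, i.e. x^T A^T y = x^T (A^*) y. Since this holds for all x, y, we must have A^* = A^T. Therefore
A^* =
[[-1, -2, -1],
 [1, 3, 2],
 [1, 2, 2]].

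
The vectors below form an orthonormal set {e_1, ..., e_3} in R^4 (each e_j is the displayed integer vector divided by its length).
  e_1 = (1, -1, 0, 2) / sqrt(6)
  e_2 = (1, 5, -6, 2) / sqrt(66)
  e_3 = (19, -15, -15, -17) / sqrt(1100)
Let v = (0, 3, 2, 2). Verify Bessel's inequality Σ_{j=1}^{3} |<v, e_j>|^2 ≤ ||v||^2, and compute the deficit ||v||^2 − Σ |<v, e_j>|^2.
Σ |<v, e_j>|^2 = 1171/100; ||v||^2 = 17; deficit = 529/100

Write each e_j = u_j / sqrt(<u_j, u_j>) where u_j is the displayed integer vector. Then <v, e_j> = <v, u_j> / sqrt(<u_j, u_j>), so |<v, e_j>|^2 = <v, u_j>^2 / <u_j, u_j>.
Coefficients: <v, e_1> = 1/sqrt(6), <v, e_2> = 7/sqrt(66), <v, e_3> = -109/sqrt(1100).
Square and sum: Σ |<v, e_j>|^2 = 1171/100.
Compute ||v||^2 = v·v = 17.
Deficit = 17 − 1171/100 = 529/100 ≥ 0, confirming Bessel's inequality. (The deficit equals ||v − Σ <v,e_j> e_j||^2, the squared distance from v to span{e_j}.)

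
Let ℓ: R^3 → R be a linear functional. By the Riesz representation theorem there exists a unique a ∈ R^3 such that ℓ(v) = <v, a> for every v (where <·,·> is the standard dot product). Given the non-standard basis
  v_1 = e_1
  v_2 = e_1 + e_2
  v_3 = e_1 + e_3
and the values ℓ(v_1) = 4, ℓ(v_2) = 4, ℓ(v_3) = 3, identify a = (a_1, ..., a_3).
a = (4, 0, -1)

Write a = (a_1, ..., a_3) in the standard basis. For each basis vector v_i, ℓ(v_i) = <v_i, a> is a linear equation in the a_j's. Collect the n equations into a matrix system V a = ℓ, where row i of V is v_i (expressed in the standard basis). Since V is invertible (lower-triangular with 1s on the diagonal, up to permutation), solve by back-substitution:
  V =
[[1, 0, 0],
 [1, 1, 0],
 [1, 0, 1]]
  V a = (4, 4, 3)
Solving gives a = (4, 0, -1).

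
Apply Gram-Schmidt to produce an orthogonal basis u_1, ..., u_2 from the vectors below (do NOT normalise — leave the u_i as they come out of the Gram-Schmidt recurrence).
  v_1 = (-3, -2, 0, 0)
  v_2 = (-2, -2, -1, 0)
Orthogonal basis:
  u_1 = (-3, -2, 0, 0)
  u_2 = (4/13, -6/13, -1, 0)

Apply the Gram-Schmidt recurrence
  u_1 = v_1
  u_i = v_i − Σ_{j<i} ((v_i · u_j) / (u_j · u_j)) · u_j.

Step by step this gives:
  u_1 = (-3, -2, 0, 0)
  u_2 = (4/13, -6/13, -1, 0)

Orthogonality check:
  u_2 · u_1 = 0 (should be 0)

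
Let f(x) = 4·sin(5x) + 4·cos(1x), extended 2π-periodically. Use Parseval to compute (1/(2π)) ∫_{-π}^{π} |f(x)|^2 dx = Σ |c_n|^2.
Σ |c_n|^2 = 16

Expand |f|^2 and use orthogonality of {sin(nx), cos(mx)} on [-π, π]:
  ∫_{-π}^{π} sin(nx)^2 dx = π, ∫ cos(mx)^2 dx = π, and cross terms integrate to 0.
So ∫_{-π}^{π} f(x)^2 dx = 4^2 · π + 4^2 · π = (16 + 16)π.
Divide by 2π: (16 + 16)/2 = 16.
By Parseval, this equals Σ |c_n|^2.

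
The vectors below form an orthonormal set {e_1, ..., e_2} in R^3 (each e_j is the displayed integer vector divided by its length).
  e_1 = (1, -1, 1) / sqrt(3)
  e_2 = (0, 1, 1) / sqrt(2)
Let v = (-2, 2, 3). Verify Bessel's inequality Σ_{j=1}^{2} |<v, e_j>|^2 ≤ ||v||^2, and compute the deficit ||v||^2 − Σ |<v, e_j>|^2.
Σ |<v, e_j>|^2 = 77/6; ||v||^2 = 17; deficit = 25/6

Write each e_j = u_j / sqrt(<u_j, u_j>) where u_j is the displayed integer vector. Then <v, e_j> = <v, u_j> / sqrt(<u_j, u_j>), so |<v, e_j>|^2 = <v, u_j>^2 / <u_j, u_j>.
Coefficients: <v, e_1> = -1/sqrt(3), <v, e_2> = 5/sqrt(2).
Square and sum: Σ |<v, e_j>|^2 = 77/6.
Compute ||v||^2 = v·v = 17.
Deficit = 17 − 77/6 = 25/6 ≥ 0, confirming Bessel's inequality. (The deficit equals ||v − Σ <v,e_j> e_j||^2, the squared distance from v to span{e_j}.)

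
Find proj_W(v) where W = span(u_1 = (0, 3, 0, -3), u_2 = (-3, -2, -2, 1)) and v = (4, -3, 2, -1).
proj_W(v) = (28/9, -13/27, 56/27, 41/27)

Set up U = [u_1 | ... | u_2] ∈ R^(4×2). The projector onto W = col(U) is P = U (U^T U)^(-1) U^T.
Compute U^T U =
  [18, -9]
  [-9, 18],
and U^T v = (-6, -11).
Solve U^T U · c = U^T v for the coefficients: c = (-23/27, -28/27). The projection is proj_W(v) = U c.
Check: (v - proj_W(v)) · u_1 = 0  (should be 0).
Check: (v - proj_W(v)) · u_2 = 0  (should be 0).
Result: proj_W(v) = (28/9, -13/27, 56/27, 41/27).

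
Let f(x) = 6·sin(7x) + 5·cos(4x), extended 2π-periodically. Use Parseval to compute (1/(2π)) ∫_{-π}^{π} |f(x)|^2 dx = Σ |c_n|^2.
Σ |c_n|^2 = 61/2

Expand |f|^2 and use orthogonality of {sin(nx), cos(mx)} on [-π, π]:
  ∫_{-π}^{π} sin(nx)^2 dx = π, ∫ cos(mx)^2 dx = π, and cross terms integrate to 0.
So ∫_{-π}^{π} f(x)^2 dx = 6^2 · π + 5^2 · π = (36 + 25)π.
Divide by 2π: (36 + 25)/2 = 61/2.
By Parseval, this equals Σ |c_n|^2.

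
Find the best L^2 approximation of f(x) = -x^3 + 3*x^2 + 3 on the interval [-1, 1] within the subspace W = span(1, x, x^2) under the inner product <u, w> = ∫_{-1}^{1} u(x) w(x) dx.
g(x) = 3*x^2 - 3*x/5 + 3

The best approximation g ∈ W is the orthogonal projection of f onto W. Writing g = a_0 + a_1 x + a_2 x^2, the coefficients solve the normal equations G · a = b where
  G_{ij} = <φ_i, φ_j> and b_i = <f, φ_i>, with φ_0 = 1, φ_1 = x, φ_2 = x^2.
G =
  [2, 0, 2/3]
  [0, 2/3, 0]
  [2/3, 0, 2/5],
b = (8, -2/5, 16/5).
Solving gives a_0 = 3, a_1 = -3/5, a_2 = 3, so
  g(x) = 3*x^2 - 3*x/5 + 3.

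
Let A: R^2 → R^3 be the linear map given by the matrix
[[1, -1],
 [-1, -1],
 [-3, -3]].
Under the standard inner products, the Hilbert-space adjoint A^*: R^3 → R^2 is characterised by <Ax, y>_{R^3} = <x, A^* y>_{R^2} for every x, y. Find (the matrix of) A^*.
A^* = A^T =
[[1, -1, -3],
 [-1, -1, -3]]

For real matrices with standard dot products, the defining identity <Ax, y> = <x, A^* y> gives (Ax)^T y = x^T (A^*) y, i.e. x^T A^T y = x^T (A^*) y. Since this holds for all x, y, we must have A^* = A^T. Therefore
A^* =
[[1, -1, -3],
 [-1, -1, -3]].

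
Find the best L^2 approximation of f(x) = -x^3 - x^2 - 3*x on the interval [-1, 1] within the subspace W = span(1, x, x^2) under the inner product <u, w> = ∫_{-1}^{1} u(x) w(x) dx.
g(x) = -x^2 - 18*x/5

The best approximation g ∈ W is the orthogonal projection of f onto W. Writing g = a_0 + a_1 x + a_2 x^2, the coefficients solve the normal equations G · a = b where
  G_{ij} = <φ_i, φ_j> and b_i = <f, φ_i>, with φ_0 = 1, φ_1 = x, φ_2 = x^2.
G =
  [2, 0, 2/3]
  [0, 2/3, 0]
  [2/3, 0, 2/5],
b = (-2/3, -12/5, -2/5).
Solving gives a_0 = 0, a_1 = -18/5, a_2 = -1, so
  g(x) = -x^2 - 18*x/5.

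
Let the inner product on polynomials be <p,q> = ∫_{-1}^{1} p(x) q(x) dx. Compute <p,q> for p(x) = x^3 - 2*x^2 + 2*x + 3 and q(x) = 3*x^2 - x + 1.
<p,q> = 98/15

Expand the product: p(x)·q(x) = 3*x^5 - 7*x^4 + 9*x^3 + 5*x^2 - x + 3.
∫_{-1}^{1} of each monomial x^k gives [2/(k+1) if k even, 0 if k odd]. Integrating term-by-term (or equivalently evaluating the antiderivative F(x) = x^6/2 - 7*x^5/5 + 9*x^4/4 + 5*x^3/3 - x^2/2 + 3*x at the endpoints):
  F(1) − F(−1) = 331/60 − (-61/60) = 98/15.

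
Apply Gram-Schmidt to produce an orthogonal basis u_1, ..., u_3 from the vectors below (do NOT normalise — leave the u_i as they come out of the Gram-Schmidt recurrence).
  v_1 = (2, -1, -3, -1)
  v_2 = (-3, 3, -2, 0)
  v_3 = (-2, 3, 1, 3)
Orthogonal basis:
  u_1 = (2, -1, -3, -1)
  u_2 = (-13/5, 14/5, -13/5, -1/5)
  u_3 = (320/321, 248/321, -36/107, 716/321)

Apply the Gram-Schmidt recurrence
  u_1 = v_1
  u_i = v_i − Σ_{j<i} ((v_i · u_j) / (u_j · u_j)) · u_j.

Step by step this gives:
  u_1 = (2, -1, -3, -1)
  u_2 = (-13/5, 14/5, -13/5, -1/5)
  u_3 = (320/321, 248/321, -36/107, 716/321)

Orthogonality check:
  u_2 · u_1 = 0 (should be 0)
  u_3 · u_1 = 0 (should be 0)
  u_3 · u_2 = 0 (should be 0)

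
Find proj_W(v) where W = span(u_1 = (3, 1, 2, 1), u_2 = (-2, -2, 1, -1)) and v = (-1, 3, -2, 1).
proj_W(v) = (15/101, 173/101, -284/101, 47/101)

Set up U = [u_1 | ... | u_2] ∈ R^(4×2). The projector onto W = col(U) is P = U (U^T U)^(-1) U^T.
Compute U^T U =
  [15, -7]
  [-7, 10],
and U^T v = (-3, -7).
Solve U^T U · c = U^T v for the coefficients: c = (-79/101, -126/101). The projection is proj_W(v) = U c.
Check: (v - proj_W(v)) · u_1 = 0  (should be 0).
Check: (v - proj_W(v)) · u_2 = 0  (should be 0).
Result: proj_W(v) = (15/101, 173/101, -284/101, 47/101).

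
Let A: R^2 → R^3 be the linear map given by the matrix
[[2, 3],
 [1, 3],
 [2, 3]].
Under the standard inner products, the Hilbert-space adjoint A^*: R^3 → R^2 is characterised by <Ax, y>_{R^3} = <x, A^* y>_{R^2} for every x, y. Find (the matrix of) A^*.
A^* = A^T =
[[2, 1, 2],
 [3, 3, 3]]

For real matrices with standard dot products, the defining identity <Ax, y> = <x, A^* y> gives (Ax)^T y = x^T (A^*) y, i.e. x^T A^T y = x^T (A^*) y. Since this holds for all x, y, we must have A^* = A^T. Therefore
A^* =
[[2, 1, 2],
 [3, 3, 3]].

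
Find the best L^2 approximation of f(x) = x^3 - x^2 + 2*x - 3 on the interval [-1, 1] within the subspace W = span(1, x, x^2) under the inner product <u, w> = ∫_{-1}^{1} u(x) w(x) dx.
g(x) = -x^2 + 13*x/5 - 3

The best approximation g ∈ W is the orthogonal projection of f onto W. Writing g = a_0 + a_1 x + a_2 x^2, the coefficients solve the normal equations G · a = b where
  G_{ij} = <φ_i, φ_j> and b_i = <f, φ_i>, with φ_0 = 1, φ_1 = x, φ_2 = x^2.
G =
  [2, 0, 2/3]
  [0, 2/3, 0]
  [2/3, 0, 2/5],
b = (-20/3, 26/15, -12/5).
Solving gives a_0 = -3, a_1 = 13/5, a_2 = -1, so
  g(x) = -x^2 + 13*x/5 - 3.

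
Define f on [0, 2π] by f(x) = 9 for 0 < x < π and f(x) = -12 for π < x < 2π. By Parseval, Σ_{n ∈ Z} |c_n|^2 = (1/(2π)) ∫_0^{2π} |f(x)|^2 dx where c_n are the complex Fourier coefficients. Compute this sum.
Σ |c_n|^2 = 225/2

Parseval equates the L^2 energy of f (normalised by 1/(2π)) with the ℓ^2 sum of its Fourier coefficients: (1/(2π)) ∫_0^{2π} |f|^2 = Σ |c_n|^2.
Compute the left side: (1/(2π)) [∫_0^π 9^2 dx + ∫_π^{2π} (-12)^2 dx] = (1/(2π)) · (81π + 144π) = (81 + 144)/2 = 225/2.
So Σ_{n ∈ Z} |c_n|^2 = 225/2.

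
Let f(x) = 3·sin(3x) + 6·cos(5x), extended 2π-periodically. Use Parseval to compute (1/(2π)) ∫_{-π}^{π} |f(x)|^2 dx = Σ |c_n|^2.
Σ |c_n|^2 = 45/2

Expand |f|^2 and use orthogonality of {sin(nx), cos(mx)} on [-π, π]:
  ∫_{-π}^{π} sin(nx)^2 dx = π, ∫ cos(mx)^2 dx = π, and cross terms integrate to 0.
So ∫_{-π}^{π} f(x)^2 dx = 3^2 · π + 6^2 · π = (9 + 36)π.
Divide by 2π: (9 + 36)/2 = 45/2.
By Parseval, this equals Σ |c_n|^2.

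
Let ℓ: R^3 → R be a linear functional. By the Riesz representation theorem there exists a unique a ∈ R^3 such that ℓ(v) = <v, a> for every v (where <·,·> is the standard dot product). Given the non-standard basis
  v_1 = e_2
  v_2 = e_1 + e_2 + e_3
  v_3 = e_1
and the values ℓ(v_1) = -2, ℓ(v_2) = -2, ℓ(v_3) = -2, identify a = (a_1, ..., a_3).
a = (-2, -2, 2)

Write a = (a_1, ..., a_3) in the standard basis. For each basis vector v_i, ℓ(v_i) = <v_i, a> is a linear equation in the a_j's. Collect the n equations into a matrix system V a = ℓ, where row i of V is v_i (expressed in the standard basis). Since V is invertible (lower-triangular with 1s on the diagonal, up to permutation), solve by back-substitution:
  V =
[[0, 1, 0],
 [1, 1, 1],
 [1, 0, 0]]
  V a = (-2, -2, -2)
Solving gives a = (-2, -2, 2).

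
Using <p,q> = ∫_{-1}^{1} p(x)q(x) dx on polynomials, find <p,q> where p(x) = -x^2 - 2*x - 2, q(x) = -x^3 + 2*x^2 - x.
<p,q> = -4/3

Expand the product: p(x)·q(x) = x^5 - x^3 - 2*x^2 + 2*x.
∫_{-1}^{1} of each monomial x^k gives [2/(k+1) if k even, 0 if k odd]. Integrating term-by-term (or equivalently evaluating the antiderivative F(x) = x^6/6 - x^4/4 - 2*x^3/3 + x^2 at the endpoints):
  F(1) − F(−1) = 1/4 − (19/12) = -4/3.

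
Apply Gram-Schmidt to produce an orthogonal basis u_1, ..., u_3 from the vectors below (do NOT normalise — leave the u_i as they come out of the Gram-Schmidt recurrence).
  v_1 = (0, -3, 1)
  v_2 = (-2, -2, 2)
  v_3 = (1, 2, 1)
Orthogonal basis:
  u_1 = (0, -3, 1)
  u_2 = (-2, 2/5, 6/5)
  u_3 = (1, 1/2, 3/2)

Apply the Gram-Schmidt recurrence
  u_1 = v_1
  u_i = v_i − Σ_{j<i} ((v_i · u_j) / (u_j · u_j)) · u_j.

Step by step this gives:
  u_1 = (0, -3, 1)
  u_2 = (-2, 2/5, 6/5)
  u_3 = (1, 1/2, 3/2)

Orthogonality check:
  u_2 · u_1 = 0 (should be 0)
  u_3 · u_1 = 0 (should be 0)
  u_3 · u_2 = 0 (should be 0)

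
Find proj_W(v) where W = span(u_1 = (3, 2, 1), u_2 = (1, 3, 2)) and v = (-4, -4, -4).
proj_W(v) = (-96/25, -24/5, -72/25)

Set up U = [u_1 | ... | u_2] ∈ R^(3×2). The projector onto W = col(U) is P = U (U^T U)^(-1) U^T.
Compute U^T U =
  [14, 11]
  [11, 14],
and U^T v = (-24, -24).
Solve U^T U · c = U^T v for the coefficients: c = (-24/25, -24/25). The projection is proj_W(v) = U c.
Check: (v - proj_W(v)) · u_1 = 0  (should be 0).
Check: (v - proj_W(v)) · u_2 = 0  (should be 0).
Result: proj_W(v) = (-96/25, -24/5, -72/25).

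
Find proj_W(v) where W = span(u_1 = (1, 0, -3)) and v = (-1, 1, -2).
proj_W(v) = (1/2, 0, -3/2)

Set up U = [u_1 | ... | u_1] ∈ R^(3×1). The projector onto W = col(U) is P = U (U^T U)^(-1) U^T.
Compute U^T U =
  [10],
and U^T v = (5).
Solve U^T U · c = U^T v for the coefficients: c = (1/2). The projection is proj_W(v) = U c.
Check: (v - proj_W(v)) · u_1 = 0  (should be 0).
Result: proj_W(v) = (1/2, 0, -3/2).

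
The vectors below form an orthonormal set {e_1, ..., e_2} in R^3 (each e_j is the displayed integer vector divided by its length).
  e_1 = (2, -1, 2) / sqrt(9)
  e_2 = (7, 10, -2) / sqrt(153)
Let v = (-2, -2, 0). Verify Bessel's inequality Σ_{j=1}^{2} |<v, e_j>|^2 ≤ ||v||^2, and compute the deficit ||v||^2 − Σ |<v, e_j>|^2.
Σ |<v, e_j>|^2 = 8; ||v||^2 = 8; deficit = 0

Write each e_j = u_j / sqrt(<u_j, u_j>) where u_j is the displayed integer vector. Then <v, e_j> = <v, u_j> / sqrt(<u_j, u_j>), so |<v, e_j>|^2 = <v, u_j>^2 / <u_j, u_j>.
Coefficients: <v, e_1> = -2/sqrt(9), <v, e_2> = -34/sqrt(153).
Square and sum: Σ |<v, e_j>|^2 = 8.
Compute ||v||^2 = v·v = 8.
Deficit = 8 − 8 = 0 ≥ 0, confirming Bessel's inequality. (The deficit equals ||v − Σ <v,e_j> e_j||^2, the squared distance from v to span{e_j}.)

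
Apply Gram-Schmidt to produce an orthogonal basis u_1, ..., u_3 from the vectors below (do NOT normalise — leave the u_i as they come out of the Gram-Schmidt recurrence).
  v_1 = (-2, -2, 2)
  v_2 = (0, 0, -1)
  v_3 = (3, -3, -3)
Orthogonal basis:
  u_1 = (-2, -2, 2)
  u_2 = (-1/3, -1/3, -2/3)
  u_3 = (3, -3, 0)

Apply the Gram-Schmidt recurrence
  u_1 = v_1
  u_i = v_i − Σ_{j<i} ((v_i · u_j) / (u_j · u_j)) · u_j.

Step by step this gives:
  u_1 = (-2, -2, 2)
  u_2 = (-1/3, -1/3, -2/3)
  u_3 = (3, -3, 0)

Orthogonality check:
  u_2 · u_1 = 0 (should be 0)
  u_3 · u_1 = 0 (should be 0)
  u_3 · u_2 = 0 (should be 0)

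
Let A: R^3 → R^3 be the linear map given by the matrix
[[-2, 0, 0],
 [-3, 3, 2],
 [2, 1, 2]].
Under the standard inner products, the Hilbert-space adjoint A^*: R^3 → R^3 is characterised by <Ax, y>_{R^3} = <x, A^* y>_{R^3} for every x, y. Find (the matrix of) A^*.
A^* = A^T =
[[-2, -3, 2],
 [0, 3, 1],
 [0, 2, 2]]

For real matrices with standard dot products, the defining identity <Ax, y> = <x, A^* y> gives (Ax)^T y = x^T (A^*) y, i.e. x^T A^T y = x^T (A^*) y. Since this holds for all x, y, we must have A^* = A^T. Therefore
A^* =
[[-2, -3, 2],
 [0, 3, 1],
 [0, 2, 2]].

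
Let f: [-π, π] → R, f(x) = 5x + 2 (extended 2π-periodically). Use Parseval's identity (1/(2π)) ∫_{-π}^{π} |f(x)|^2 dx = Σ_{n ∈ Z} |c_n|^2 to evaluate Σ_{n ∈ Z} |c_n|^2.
Σ |c_n|^2 = 25π^2/3 + 4

Expand and integrate term by term over [-π, π]:
  ∫ (5x)^2 dx = 25·(2π^3/3); ∫ 2·5·(2)·x dx = 0 (odd integrand); ∫ 2^2 dx = 4·2π.
So (1/(2π)) ∫_{-π}^{π} (5x + 2)^2 dx = 25π^2/3 + 4 = 25π^2/3 + 4.
Parseval ⇒ Σ |c_n|^2 = 25π^2/3 + 4.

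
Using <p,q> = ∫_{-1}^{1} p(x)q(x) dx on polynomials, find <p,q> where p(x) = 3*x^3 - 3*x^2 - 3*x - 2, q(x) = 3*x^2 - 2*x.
<p,q> = -6

Expand the product: p(x)·q(x) = 9*x^5 - 15*x^4 - 3*x^3 + 4*x.
∫_{-1}^{1} of each monomial x^k gives [2/(k+1) if k even, 0 if k odd]. Integrating term-by-term (or equivalently evaluating the antiderivative F(x) = 3*x^6/2 - 3*x^5 - 3*x^4/4 + 2*x^2 at the endpoints):
  F(1) − F(−1) = -1/4 − (23/4) = -6.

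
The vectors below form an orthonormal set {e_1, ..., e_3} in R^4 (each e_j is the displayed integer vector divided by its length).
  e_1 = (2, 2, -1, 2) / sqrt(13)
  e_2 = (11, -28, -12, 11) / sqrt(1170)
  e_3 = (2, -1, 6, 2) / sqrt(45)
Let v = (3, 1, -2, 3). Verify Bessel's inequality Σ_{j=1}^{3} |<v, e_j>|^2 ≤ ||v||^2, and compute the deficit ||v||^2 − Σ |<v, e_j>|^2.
Σ |<v, e_j>|^2 = 23; ||v||^2 = 23; deficit = 0

Write each e_j = u_j / sqrt(<u_j, u_j>) where u_j is the displayed integer vector. Then <v, e_j> = <v, u_j> / sqrt(<u_j, u_j>), so |<v, e_j>|^2 = <v, u_j>^2 / <u_j, u_j>.
Coefficients: <v, e_1> = 16/sqrt(13), <v, e_2> = 62/sqrt(1170), <v, e_3> = -1/sqrt(45).
Square and sum: Σ |<v, e_j>|^2 = 23.
Compute ||v||^2 = v·v = 23.
Deficit = 23 − 23 = 0 ≥ 0, confirming Bessel's inequality. (The deficit equals ||v − Σ <v,e_j> e_j||^2, the squared distance from v to span{e_j}.)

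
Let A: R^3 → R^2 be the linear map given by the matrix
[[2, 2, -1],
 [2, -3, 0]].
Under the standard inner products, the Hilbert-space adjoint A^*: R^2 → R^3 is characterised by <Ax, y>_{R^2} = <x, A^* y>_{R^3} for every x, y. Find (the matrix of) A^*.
A^* = A^T =
[[2, 2],
 [2, -3],
 [-1, 0]]

For real matrices with standard dot products, the defining identity <Ax, y> = <x, A^* y> gives (Ax)^T y = x^T (A^*) y, i.e. x^T A^T y = x^T (A^*) y. Since this holds for all x, y, we must have A^* = A^T. Therefore
A^* =
[[2, 2],
 [2, -3],
 [-1, 0]].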